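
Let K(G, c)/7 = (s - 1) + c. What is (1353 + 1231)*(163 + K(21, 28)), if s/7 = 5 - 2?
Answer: 1289416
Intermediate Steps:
s = 21 (s = 7*(5 - 2) = 7*3 = 21)
K(G, c) = 140 + 7*c (K(G, c) = 7*((21 - 1) + c) = 7*(20 + c) = 140 + 7*c)
(1353 + 1231)*(163 + K(21, 28)) = (1353 + 1231)*(163 + (140 + 7*28)) = 2584*(163 + (140 + 196)) = 2584*(163 + 336) = 2584*499 = 1289416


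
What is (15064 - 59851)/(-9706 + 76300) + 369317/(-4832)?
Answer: -4135117847/53630368 ≈ -77.104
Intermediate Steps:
(15064 - 59851)/(-9706 + 76300) + 369317/(-4832) = -44787/66594 + 369317*(-1/4832) = -44787*1/66594 - 369317/4832 = -14929/22198 - 369317/4832 = -4135117847/53630368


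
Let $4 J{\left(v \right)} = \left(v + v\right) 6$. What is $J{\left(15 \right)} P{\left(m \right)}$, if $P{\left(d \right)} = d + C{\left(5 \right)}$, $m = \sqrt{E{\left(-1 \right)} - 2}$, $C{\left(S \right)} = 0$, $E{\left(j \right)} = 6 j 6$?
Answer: $45 i \sqrt{38} \approx 277.4 i$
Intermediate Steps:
$E{\left(j \right)} = 36 j$
$J{\left(v \right)} = 3 v$ ($J{\left(v \right)} = \frac{\left(v + v\right) 6}{4} = \frac{2 v 6}{4} = \frac{12 v}{4} = 3 v$)
$m = i \sqrt{38}$ ($m = \sqrt{36 \left(-1\right) - 2} = \sqrt{-36 - 2} = \sqrt{-38} = i \sqrt{38} \approx 6.1644 i$)
$P{\left(d \right)} = d$ ($P{\left(d \right)} = d + 0 = d$)
$J{\left(15 \right)} P{\left(m \right)} = 3 \cdot 15 i \sqrt{38} = 45 i \sqrt{38}$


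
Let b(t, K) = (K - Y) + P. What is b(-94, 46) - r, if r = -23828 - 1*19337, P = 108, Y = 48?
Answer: 43271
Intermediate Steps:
b(t, K) = 60 + K (b(t, K) = (K - 1*48) + 108 = (K - 48) + 108 = (-48 + K) + 108 = 60 + K)
r = -43165 (r = -23828 - 19337 = -43165)
b(-94, 46) - r = (60 + 46) - 1*(-43165) = 106 + 43165 = 43271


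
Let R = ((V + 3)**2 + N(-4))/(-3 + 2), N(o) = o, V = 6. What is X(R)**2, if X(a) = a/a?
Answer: 1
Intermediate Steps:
R = -77 (R = ((6 + 3)**2 - 4)/(-3 + 2) = (9**2 - 4)/(-1) = (81 - 4)*(-1) = 77*(-1) = -77)
X(a) = 1
X(R)**2 = 1**2 = 1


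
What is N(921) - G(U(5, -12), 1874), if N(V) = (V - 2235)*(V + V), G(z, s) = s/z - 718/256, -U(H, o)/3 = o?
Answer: -2788343713/1152 ≈ -2.4204e+6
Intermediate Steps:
U(H, o) = -3*o
G(z, s) = -359/128 + s/z (G(z, s) = s/z - 718*1/256 = s/z - 359/128 = -359/128 + s/z)
N(V) = 2*V*(-2235 + V) (N(V) = (-2235 + V)*(2*V) = 2*V*(-2235 + V))
N(921) - G(U(5, -12), 1874) = 2*921*(-2235 + 921) - (-359/128 + 1874/((-3*(-12)))) = 2*921*(-1314) - (-359/128 + 1874/36) = -2420388 - (-359/128 + 1874*(1/36)) = -2420388 - (-359/128 + 937/18) = -2420388 - 1*56737/1152 = -2420388 - 56737/1152 = -2788343713/1152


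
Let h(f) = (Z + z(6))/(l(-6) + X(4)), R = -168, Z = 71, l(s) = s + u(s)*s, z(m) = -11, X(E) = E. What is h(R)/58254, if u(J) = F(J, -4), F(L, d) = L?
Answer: 5/165053 ≈ 3.0293e-5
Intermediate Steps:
u(J) = J
l(s) = s + s**2 (l(s) = s + s*s = s + s**2)
h(f) = 30/17 (h(f) = (71 - 11)/(-6*(1 - 6) + 4) = 60/(-6*(-5) + 4) = 60/(30 + 4) = 60/34 = 60*(1/34) = 30/17)
h(R)/58254 = (30/17)/58254 = (30/17)*(1/58254) = 5/165053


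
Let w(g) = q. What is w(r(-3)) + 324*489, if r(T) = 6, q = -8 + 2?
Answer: 158430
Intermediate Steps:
q = -6
w(g) = -6
w(r(-3)) + 324*489 = -6 + 324*489 = -6 + 158436 = 158430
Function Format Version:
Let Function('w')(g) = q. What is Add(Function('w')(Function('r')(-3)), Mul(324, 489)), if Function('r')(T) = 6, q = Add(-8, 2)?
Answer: 158430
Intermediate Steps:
q = -6
Function('w')(g) = -6
Add(Function('w')(Function('r')(-3)), Mul(324, 489)) = Add(-6, Mul(324, 489)) = Add(-6, 158436) = 158430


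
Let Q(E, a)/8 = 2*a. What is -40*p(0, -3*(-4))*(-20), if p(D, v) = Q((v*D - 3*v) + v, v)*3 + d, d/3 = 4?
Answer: 470400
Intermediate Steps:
d = 12 (d = 3*4 = 12)
Q(E, a) = 16*a (Q(E, a) = 8*(2*a) = 16*a)
p(D, v) = 12 + 48*v (p(D, v) = (16*v)*3 + 12 = 48*v + 12 = 12 + 48*v)
-40*p(0, -3*(-4))*(-20) = -40*(12 + 48*(-3*(-4)))*(-20) = -40*(12 + 48*12)*(-20) = -40*(12 + 576)*(-20) = -40*588*(-20) = -23520*(-20) = 470400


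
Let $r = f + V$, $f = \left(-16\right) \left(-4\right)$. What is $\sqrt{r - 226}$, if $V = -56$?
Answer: $i \sqrt{218} \approx 14.765 i$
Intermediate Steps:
$f = 64$
$r = 8$ ($r = 64 - 56 = 8$)
$\sqrt{r - 226} = \sqrt{8 - 226} = \sqrt{-218} = i \sqrt{218}$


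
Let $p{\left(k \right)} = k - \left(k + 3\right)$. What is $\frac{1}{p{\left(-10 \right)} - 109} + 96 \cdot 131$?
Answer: $\frac{1408511}{112} \approx 12576.0$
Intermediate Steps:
$p{\left(k \right)} = -3$ ($p{\left(k \right)} = k - \left(3 + k\right) = -3$)
$\frac{1}{p{\left(-10 \right)} - 109} + 96 \cdot 131 = \frac{1}{-3 - 109} + 96 \cdot 131 = \frac{1}{-112} + 12576 = - \frac{1}{112} + 12576 = \frac{1408511}{112}$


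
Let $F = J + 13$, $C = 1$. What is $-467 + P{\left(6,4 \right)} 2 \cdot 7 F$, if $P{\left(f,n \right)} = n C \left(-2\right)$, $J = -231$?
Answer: $23949$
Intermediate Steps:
$F = -218$ ($F = -231 + 13 = -218$)
$P{\left(f,n \right)} = - 2 n$ ($P{\left(f,n \right)} = n 1 \left(-2\right) = n \left(-2\right) = - 2 n$)
$-467 + P{\left(6,4 \right)} 2 \cdot 7 F = -467 + \left(-2\right) 4 \cdot 2 \cdot 7 \left(-218\right) = -467 + \left(-8\right) 2 \cdot 7 \left(-218\right) = -467 + \left(-16\right) 7 \left(-218\right) = -467 - -24416 = -467 + 24416 = 23949$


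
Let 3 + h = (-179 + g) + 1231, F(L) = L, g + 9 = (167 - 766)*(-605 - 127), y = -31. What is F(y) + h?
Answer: 439477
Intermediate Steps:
g = 438459 (g = -9 + (167 - 766)*(-605 - 127) = -9 - 599*(-732) = -9 + 438468 = 438459)
h = 439508 (h = -3 + ((-179 + 438459) + 1231) = -3 + (438280 + 1231) = -3 + 439511 = 439508)
F(y) + h = -31 + 439508 = 439477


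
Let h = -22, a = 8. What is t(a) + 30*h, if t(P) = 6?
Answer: -654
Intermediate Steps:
t(a) + 30*h = 6 + 30*(-22) = 6 - 660 = -654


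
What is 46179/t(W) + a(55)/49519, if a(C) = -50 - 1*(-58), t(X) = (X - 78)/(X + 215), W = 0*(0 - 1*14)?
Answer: -163882882697/1287494 ≈ -1.2729e+5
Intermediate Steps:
W = 0 (W = 0*(0 - 14) = 0*(-14) = 0)
t(X) = (-78 + X)/(215 + X)
a(C) = 8 (a(C) = -50 + 58 = 8)
46179/t(W) + a(55)/49519 = 46179/(((-78 + 0)/(215 + 0))) + 8/49519 = 46179/((-78/215)) + 8*(1/49519) = 46179/(((1/215)*(-78))) + 8/49519 = 46179/(-78/215) + 8/49519 = 46179*(-215/78) + 8/49519 = -3309495/26 + 8/49519 = -163882882697/1287494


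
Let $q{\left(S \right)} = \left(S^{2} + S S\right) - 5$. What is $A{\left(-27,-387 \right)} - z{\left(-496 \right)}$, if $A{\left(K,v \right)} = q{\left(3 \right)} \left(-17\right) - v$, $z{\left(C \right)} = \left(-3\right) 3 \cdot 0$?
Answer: $166$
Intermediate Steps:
$q{\left(S \right)} = -5 + 2 S^{2}$ ($q{\left(S \right)} = \left(S^{2} + S^{2}\right) - 5 = 2 S^{2} - 5 = -5 + 2 S^{2}$)
$z{\left(C \right)} = 0$ ($z{\left(C \right)} = \left(-9\right) 0 = 0$)
$A{\left(K,v \right)} = -221 - v$ ($A{\left(K,v \right)} = \left(-5 + 2 \cdot 3^{2}\right) \left(-17\right) - v = \left(-5 + 2 \cdot 9\right) \left(-17\right) - v = \left(-5 + 18\right) \left(-17\right) - v = 13 \left(-17\right) - v = -221 - v$)
$A{\left(-27,-387 \right)} - z{\left(-496 \right)} = \left(-221 - -387\right) - 0 = \left(-221 + 387\right) + 0 = 166 + 0 = 166$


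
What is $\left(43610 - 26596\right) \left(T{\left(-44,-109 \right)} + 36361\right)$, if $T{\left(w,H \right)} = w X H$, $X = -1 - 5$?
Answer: $129051190$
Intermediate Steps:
$X = -6$ ($X = -1 - 5 = -6$)
$T{\left(w,H \right)} = - 6 H w$ ($T{\left(w,H \right)} = w \left(-6\right) H = - 6 w H = - 6 H w$)
$\left(43610 - 26596\right) \left(T{\left(-44,-109 \right)} + 36361\right) = \left(43610 - 26596\right) \left(\left(-6\right) \left(-109\right) \left(-44\right) + 36361\right) = 17014 \left(-28776 + 36361\right) = 17014 \cdot 7585 = 129051190$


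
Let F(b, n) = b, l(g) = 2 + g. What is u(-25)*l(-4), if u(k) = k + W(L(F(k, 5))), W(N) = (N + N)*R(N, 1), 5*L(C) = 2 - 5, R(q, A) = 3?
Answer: 286/5 ≈ 57.200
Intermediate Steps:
L(C) = -⅗ (L(C) = (2 - 5)/5 = (⅕)*(-3) = -⅗)
W(N) = 6*N (W(N) = (N + N)*3 = (2*N)*3 = 6*N)
u(k) = -18/5 + k (u(k) = k + 6*(-⅗) = k - 18/5 = -18/5 + k)
u(-25)*l(-4) = (-18/5 - 25)*(2 - 4) = -143/5*(-2) = 286/5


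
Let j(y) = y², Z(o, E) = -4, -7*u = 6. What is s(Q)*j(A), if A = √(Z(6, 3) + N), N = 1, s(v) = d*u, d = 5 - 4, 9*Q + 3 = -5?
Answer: 18/7 ≈ 2.5714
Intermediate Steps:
Q = -8/9 (Q = -⅓ + (⅑)*(-5) = -⅓ - 5/9 = -8/9 ≈ -0.88889)
u = -6/7 (u = -⅐*6 = -6/7 ≈ -0.85714)
d = 1
s(v) = -6/7 (s(v) = 1*(-6/7) = -6/7)
A = I*√3 (A = √(-4 + 1) = √(-3) = I*√3 ≈ 1.732*I)
s(Q)*j(A) = -6*(I*√3)²/7 = -6/7*(-3) = 18/7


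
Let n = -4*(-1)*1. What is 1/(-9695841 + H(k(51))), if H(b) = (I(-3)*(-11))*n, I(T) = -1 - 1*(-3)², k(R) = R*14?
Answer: -1/9695401 ≈ -1.0314e-7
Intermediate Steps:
k(R) = 14*R
n = 4 (n = 4*1 = 4)
I(T) = -10 (I(T) = -1 - 1*9 = -1 - 9 = -10)
H(b) = 440 (H(b) = -10*(-11)*4 = 110*4 = 440)
1/(-9695841 + H(k(51))) = 1/(-9695841 + 440) = 1/(-9695401) = -1/9695401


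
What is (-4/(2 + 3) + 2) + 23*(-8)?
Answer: -914/5 ≈ -182.80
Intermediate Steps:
(-4/(2 + 3) + 2) + 23*(-8) = (-4/5 + 2) - 184 = ((⅕)*(-4) + 2) - 184 = (-⅘ + 2) - 184 = 6/5 - 184 = -914/5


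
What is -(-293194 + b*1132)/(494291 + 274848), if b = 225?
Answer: 2026/40481 ≈ 0.050048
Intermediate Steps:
-(-293194 + b*1132)/(494291 + 274848) = -(-293194 + 225*1132)/(494291 + 274848) = -(-293194 + 254700)/769139 = -(-38494)/769139 = -1*(-2026/40481) = 2026/40481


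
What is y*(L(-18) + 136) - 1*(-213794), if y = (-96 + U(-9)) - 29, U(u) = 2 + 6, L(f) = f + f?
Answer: 202094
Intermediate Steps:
L(f) = 2*f
U(u) = 8
y = -117 (y = (-96 + 8) - 29 = -88 - 29 = -117)
y*(L(-18) + 136) - 1*(-213794) = -117*(2*(-18) + 136) - 1*(-213794) = -117*(-36 + 136) + 213794 = -117*100 + 213794 = -11700 + 213794 = 202094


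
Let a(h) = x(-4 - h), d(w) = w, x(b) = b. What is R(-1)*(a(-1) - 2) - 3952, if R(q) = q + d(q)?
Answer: -3942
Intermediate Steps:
a(h) = -4 - h
R(q) = 2*q (R(q) = q + q = 2*q)
R(-1)*(a(-1) - 2) - 3952 = (2*(-1))*((-4 - 1*(-1)) - 2) - 3952 = -2*((-4 + 1) - 2) - 3952 = -2*(-3 - 2) - 3952 = -2*(-5) - 3952 = 10 - 3952 = -3942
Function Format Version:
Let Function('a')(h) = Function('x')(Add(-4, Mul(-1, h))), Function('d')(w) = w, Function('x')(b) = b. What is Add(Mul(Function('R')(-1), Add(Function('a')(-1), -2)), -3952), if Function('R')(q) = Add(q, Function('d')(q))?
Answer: -3942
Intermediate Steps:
Function('a')(h) = Add(-4, Mul(-1, h))
Function('R')(q) = Mul(2, q) (Function('R')(q) = Add(q, q) = Mul(2, q))
Add(Mul(Function('R')(-1), Add(Function('a')(-1), -2)), -3952) = Add(Mul(Mul(2, -1), Add(Add(-4, Mul(-1, -1)), -2)), -3952) = Add(Mul(-2, Add(Add(-4, 1), -2)), -3952) = Add(Mul(-2, Add(-3, -2)), -3952) = Add(Mul(-2, -5), -3952) = Add(10, -3952) = -3942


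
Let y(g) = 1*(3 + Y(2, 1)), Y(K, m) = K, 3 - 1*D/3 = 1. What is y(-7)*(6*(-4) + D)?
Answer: -90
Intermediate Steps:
D = 6 (D = 9 - 3*1 = 9 - 3 = 6)
y(g) = 5 (y(g) = 1*(3 + 2) = 1*5 = 5)
y(-7)*(6*(-4) + D) = 5*(6*(-4) + 6) = 5*(-24 + 6) = 5*(-18) = -90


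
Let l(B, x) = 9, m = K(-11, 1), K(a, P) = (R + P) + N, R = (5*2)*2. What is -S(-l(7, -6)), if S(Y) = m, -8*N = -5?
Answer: -173/8 ≈ -21.625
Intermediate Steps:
N = 5/8 (N = -1/8*(-5) = 5/8 ≈ 0.62500)
R = 20 (R = 10*2 = 20)
K(a, P) = 165/8 + P (K(a, P) = (20 + P) + 5/8 = 165/8 + P)
m = 173/8 (m = 165/8 + 1 = 173/8 ≈ 21.625)
S(Y) = 173/8
-S(-l(7, -6)) = -1*173/8 = -173/8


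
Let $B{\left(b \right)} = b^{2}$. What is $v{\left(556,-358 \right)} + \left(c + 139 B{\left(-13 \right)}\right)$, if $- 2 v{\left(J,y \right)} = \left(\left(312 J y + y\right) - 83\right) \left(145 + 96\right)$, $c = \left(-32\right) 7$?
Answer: $\frac{14966970031}{2} \approx 7.4835 \cdot 10^{9}$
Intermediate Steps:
$c = -224$
$v{\left(J,y \right)} = \frac{20003}{2} - \frac{241 y}{2} - 37596 J y$ ($v{\left(J,y \right)} = - \frac{\left(\left(312 J y + y\right) - 83\right) \left(145 + 96\right)}{2} = - \frac{\left(\left(312 J y + y\right) - 83\right) 241}{2} = - \frac{\left(\left(y + 312 J y\right) - 83\right) 241}{2} = - \frac{\left(-83 + y + 312 J y\right) 241}{2} = - \frac{-20003 + 241 y + 75192 J y}{2} = \frac{20003}{2} - \frac{241 y}{2} - 37596 J y$)
$v{\left(556,-358 \right)} + \left(c + 139 B{\left(-13 \right)}\right) = \left(\frac{20003}{2} - -43139 - 20903376 \left(-358\right)\right) - \left(224 - 139 \left(-13\right)^{2}\right) = \left(\frac{20003}{2} + 43139 + 7483408608\right) + \left(-224 + 139 \cdot 169\right) = \frac{14966923497}{2} + \left(-224 + 23491\right) = \frac{14966923497}{2} + 23267 = \frac{14966970031}{2}$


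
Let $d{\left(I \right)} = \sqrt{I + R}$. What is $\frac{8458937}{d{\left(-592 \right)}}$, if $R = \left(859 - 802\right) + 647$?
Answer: $\frac{8458937 \sqrt{7}}{28} \approx 7.9929 \cdot 10^{5}$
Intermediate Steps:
$R = 704$ ($R = 57 + 647 = 704$)
$d{\left(I \right)} = \sqrt{704 + I}$ ($d{\left(I \right)} = \sqrt{I + 704} = \sqrt{704 + I}$)
$\frac{8458937}{d{\left(-592 \right)}} = \frac{8458937}{\sqrt{704 - 592}} = \frac{8458937}{\sqrt{112}} = \frac{8458937}{4 \sqrt{7}} = 8458937 \frac{\sqrt{7}}{28} = \frac{8458937 \sqrt{7}}{28}$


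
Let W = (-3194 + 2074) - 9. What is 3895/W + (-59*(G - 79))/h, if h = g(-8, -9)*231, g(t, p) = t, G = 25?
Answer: -1799159/347732 ≈ -5.1740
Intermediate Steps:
W = -1129 (W = -1120 - 9 = -1129)
h = -1848 (h = -8*231 = -1848)
3895/W + (-59*(G - 79))/h = 3895/(-1129) - 59*(25 - 79)/(-1848) = 3895*(-1/1129) - 59*(-54)*(-1/1848) = -3895/1129 + 3186*(-1/1848) = -3895/1129 - 531/308 = -1799159/347732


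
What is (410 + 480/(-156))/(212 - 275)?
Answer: -5290/819 ≈ -6.4591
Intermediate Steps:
(410 + 480/(-156))/(212 - 275) = (410 + 480*(-1/156))/(-63) = (410 - 40/13)*(-1/63) = (5290/13)*(-1/63) = -5290/819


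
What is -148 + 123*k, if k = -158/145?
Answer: -40894/145 ≈ -282.03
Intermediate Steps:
k = -158/145 (k = -158*1/145 = -158/145 ≈ -1.0897)
-148 + 123*k = -148 + 123*(-158/145) = -148 - 19434/145 = -40894/145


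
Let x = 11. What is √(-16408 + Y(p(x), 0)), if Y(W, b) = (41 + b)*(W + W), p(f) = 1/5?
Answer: I*√409790/5 ≈ 128.03*I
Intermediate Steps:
p(f) = ⅕
Y(W, b) = 2*W*(41 + b) (Y(W, b) = (41 + b)*(2*W) = 2*W*(41 + b))
√(-16408 + Y(p(x), 0)) = √(-16408 + 2*(⅕)*(41 + 0)) = √(-16408 + 2*(⅕)*41) = √(-16408 + 82/5) = √(-81958/5) = I*√409790/5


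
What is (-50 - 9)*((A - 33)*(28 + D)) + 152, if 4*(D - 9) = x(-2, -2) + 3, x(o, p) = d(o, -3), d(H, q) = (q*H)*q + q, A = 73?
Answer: -76548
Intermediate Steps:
d(H, q) = q + H*q**2 (d(H, q) = (H*q)*q + q = H*q**2 + q = q + H*q**2)
x(o, p) = -3 + 9*o (x(o, p) = -3*(1 + o*(-3)) = -3*(1 - 3*o) = -3 + 9*o)
D = 9/2 (D = 9 + ((-3 + 9*(-2)) + 3)/4 = 9 + ((-3 - 18) + 3)/4 = 9 + (-21 + 3)/4 = 9 + (1/4)*(-18) = 9 - 9/2 = 9/2 ≈ 4.5000)
(-50 - 9)*((A - 33)*(28 + D)) + 152 = (-50 - 9)*((73 - 33)*(28 + 9/2)) + 152 = -2360*65/2 + 152 = -59*1300 + 152 = -76700 + 152 = -76548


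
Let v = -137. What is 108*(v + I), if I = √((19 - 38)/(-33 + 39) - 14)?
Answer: -14796 + 18*I*√618 ≈ -14796.0 + 447.47*I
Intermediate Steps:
I = I*√618/6 (I = √(-19/6 - 14) = √(-103/6) = I*√618/6 ≈ 4.1433*I)
108*(v + I) = 108*(-137 + I*√618/6) = -14796 + 18*I*√618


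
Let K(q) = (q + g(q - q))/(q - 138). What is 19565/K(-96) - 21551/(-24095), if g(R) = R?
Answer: 18385673141/385520 ≈ 47691.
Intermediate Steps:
K(q) = q/(-138 + q) (K(q) = (q + (q - q))/(q - 138) = (q + 0)/(-138 + q) = q/(-138 + q))
19565/K(-96) - 21551/(-24095) = 19565/((-96/(-138 - 96))) - 21551/(-24095) = 19565/((-96/(-234))) - 21551*(-1/24095) = 19565/((-96*(-1/234))) + 21551/24095 = 19565/(16/39) + 21551/24095 = 19565*(39/16) + 21551/24095 = 763035/16 + 21551/24095 = 18385673141/385520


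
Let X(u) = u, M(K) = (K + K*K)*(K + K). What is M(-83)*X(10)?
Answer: -11297960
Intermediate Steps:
M(K) = 2*K*(K + K²) (M(K) = (K + K²)*(2*K) = 2*K*(K + K²))
M(-83)*X(10) = (2*(-83)²*(1 - 83))*10 = (2*6889*(-82))*10 = -1129796*10 = -11297960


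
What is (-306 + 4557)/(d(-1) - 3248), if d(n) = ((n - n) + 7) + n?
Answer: -4251/3242 ≈ -1.3112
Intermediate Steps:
d(n) = 7 + n (d(n) = (0 + 7) + n = 7 + n)
(-306 + 4557)/(d(-1) - 3248) = (-306 + 4557)/((7 - 1) - 3248) = 4251/(6 - 3248) = 4251/(-3242) = 4251*(-1/3242) = -4251/3242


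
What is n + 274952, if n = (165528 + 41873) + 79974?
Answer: 562327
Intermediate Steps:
n = 287375 (n = 207401 + 79974 = 287375)
n + 274952 = 287375 + 274952 = 562327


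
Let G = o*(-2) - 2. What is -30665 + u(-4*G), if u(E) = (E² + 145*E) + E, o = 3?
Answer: -24969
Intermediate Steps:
G = -8 (G = 3*(-2) - 2 = -6 - 2 = -8)
u(E) = E² + 146*E
-30665 + u(-4*G) = -30665 + (-4*(-8))*(146 - 4*(-8)) = -30665 + 32*(146 + 32) = -30665 + 32*178 = -30665 + 5696 = -24969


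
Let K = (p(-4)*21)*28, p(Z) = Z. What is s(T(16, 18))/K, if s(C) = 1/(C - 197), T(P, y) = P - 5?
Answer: 1/437472 ≈ 2.2859e-6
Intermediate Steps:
T(P, y) = -5 + P
s(C) = 1/(-197 + C)
K = -2352 (K = -4*21*28 = -84*28 = -2352)
s(T(16, 18))/K = 1/((-197 + (-5 + 16))*(-2352)) = -1/2352/(-197 + 11) = -1/2352/(-186) = -1/186*(-1/2352) = 1/437472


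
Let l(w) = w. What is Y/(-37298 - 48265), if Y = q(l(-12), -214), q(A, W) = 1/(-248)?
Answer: 1/21219624 ≈ 4.7126e-8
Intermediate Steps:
q(A, W) = -1/248
Y = -1/248 ≈ -0.0040323
Y/(-37298 - 48265) = -1/(248*(-37298 - 48265)) = -1/248/(-85563) = -1/248*(-1/85563) = 1/21219624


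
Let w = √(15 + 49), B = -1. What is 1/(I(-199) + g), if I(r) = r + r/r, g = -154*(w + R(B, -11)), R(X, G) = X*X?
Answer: -1/1584 ≈ -0.00063131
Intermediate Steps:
w = 8 (w = √64 = 8)
R(X, G) = X²
g = -1386 (g = -154*(8 + (-1)²) = -154*(8 + 1) = -154*9 = -1386)
I(r) = 1 + r (I(r) = r + 1 = 1 + r)
1/(I(-199) + g) = 1/((1 - 199) - 1386) = 1/(-198 - 1386) = 1/(-1584) = -1/1584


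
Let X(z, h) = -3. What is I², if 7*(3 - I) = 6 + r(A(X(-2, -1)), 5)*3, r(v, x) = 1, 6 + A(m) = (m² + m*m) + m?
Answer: 144/49 ≈ 2.9388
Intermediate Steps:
A(m) = -6 + m + 2*m² (A(m) = -6 + ((m² + m*m) + m) = -6 + ((m² + m²) + m) = -6 + (2*m² + m) = -6 + (m + 2*m²) = -6 + m + 2*m²)
I = 12/7 (I = 3 - (6 + 1*3)/7 = 3 - (6 + 3)/7 = 3 - ⅐*9 = 3 - 9/7 = 12/7 ≈ 1.7143)
I² = (12/7)² = 144/49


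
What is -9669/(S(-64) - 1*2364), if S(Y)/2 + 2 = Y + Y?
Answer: 9669/2624 ≈ 3.6848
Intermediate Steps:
S(Y) = -4 + 4*Y (S(Y) = -4 + 2*(Y + Y) = -4 + 2*(2*Y) = -4 + 4*Y)
-9669/(S(-64) - 1*2364) = -9669/((-4 + 4*(-64)) - 1*2364) = -9669/((-4 - 256) - 2364) = -9669/(-260 - 2364) = -9669/(-2624) = -9669*(-1/2624) = 9669/2624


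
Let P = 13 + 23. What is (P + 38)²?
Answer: 5476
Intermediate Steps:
P = 36
(P + 38)² = (36 + 38)² = 74² = 5476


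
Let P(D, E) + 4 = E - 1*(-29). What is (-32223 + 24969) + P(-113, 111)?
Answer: -7118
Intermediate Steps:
P(D, E) = 25 + E (P(D, E) = -4 + (E - 1*(-29)) = -4 + (E + 29) = -4 + (29 + E) = 25 + E)
(-32223 + 24969) + P(-113, 111) = (-32223 + 24969) + (25 + 111) = -7254 + 136 = -7118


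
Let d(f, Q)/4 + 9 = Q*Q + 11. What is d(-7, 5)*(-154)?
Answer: -16632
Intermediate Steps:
d(f, Q) = 8 + 4*Q² (d(f, Q) = -36 + 4*(Q*Q + 11) = -36 + 4*(Q² + 11) = -36 + 4*(11 + Q²) = -36 + (44 + 4*Q²) = 8 + 4*Q²)
d(-7, 5)*(-154) = (8 + 4*5²)*(-154) = (8 + 4*25)*(-154) = (8 + 100)*(-154) = 108*(-154) = -16632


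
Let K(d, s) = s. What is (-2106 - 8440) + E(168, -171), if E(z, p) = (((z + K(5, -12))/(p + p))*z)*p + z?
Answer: 2726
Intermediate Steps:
E(z, p) = z + z*(-12 + z)/2 (E(z, p) = (((z - 12)/(p + p))*z)*p + z = (((-12 + z)/((2*p)))*z)*p + z = (((-12 + z)*(1/(2*p)))*z)*p + z = (((-12 + z)/(2*p))*z)*p + z = (z*(-12 + z)/(2*p))*p + z = z*(-12 + z)/2 + z = z + z*(-12 + z)/2)
(-2106 - 8440) + E(168, -171) = (-2106 - 8440) + (½)*168*(-10 + 168) = -10546 + (½)*168*158 = -10546 + 13272 = 2726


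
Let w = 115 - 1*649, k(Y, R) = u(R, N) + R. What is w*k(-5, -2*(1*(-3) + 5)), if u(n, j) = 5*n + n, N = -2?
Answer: 14952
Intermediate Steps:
u(n, j) = 6*n
k(Y, R) = 7*R (k(Y, R) = 6*R + R = 7*R)
w = -534 (w = 115 - 649 = -534)
w*k(-5, -2*(1*(-3) + 5)) = -3738*(-2*(1*(-3) + 5)) = -3738*(-2*(-3 + 5)) = -3738*(-2*2) = -3738*(-4) = -534*(-28) = 14952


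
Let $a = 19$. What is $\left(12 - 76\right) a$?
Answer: $-1216$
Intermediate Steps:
$\left(12 - 76\right) a = \left(12 - 76\right) 19 = \left(-64\right) 19 = -1216$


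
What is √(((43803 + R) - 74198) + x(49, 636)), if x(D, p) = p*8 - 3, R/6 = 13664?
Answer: √56674 ≈ 238.06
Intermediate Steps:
R = 81984 (R = 6*13664 = 81984)
x(D, p) = -3 + 8*p (x(D, p) = 8*p - 3 = -3 + 8*p)
√(((43803 + R) - 74198) + x(49, 636)) = √(((43803 + 81984) - 74198) + (-3 + 8*636)) = √((125787 - 74198) + (-3 + 5088)) = √(51589 + 5085) = √56674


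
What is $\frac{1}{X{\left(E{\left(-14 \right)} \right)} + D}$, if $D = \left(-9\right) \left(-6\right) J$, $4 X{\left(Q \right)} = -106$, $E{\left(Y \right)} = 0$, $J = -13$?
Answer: $- \frac{2}{1457} \approx -0.0013727$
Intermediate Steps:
$X{\left(Q \right)} = - \frac{53}{2}$ ($X{\left(Q \right)} = \frac{1}{4} \left(-106\right) = - \frac{53}{2}$)
$D = -702$ ($D = \left(-9\right) \left(-6\right) \left(-13\right) = 54 \left(-13\right) = -702$)
$\frac{1}{X{\left(E{\left(-14 \right)} \right)} + D} = \frac{1}{- \frac{53}{2} - 702} = \frac{1}{- \frac{1457}{2}} = - \frac{2}{1457}$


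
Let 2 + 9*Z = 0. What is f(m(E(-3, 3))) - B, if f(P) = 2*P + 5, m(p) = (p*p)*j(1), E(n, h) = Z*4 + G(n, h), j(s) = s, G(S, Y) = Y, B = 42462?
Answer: -3438295/81 ≈ -42448.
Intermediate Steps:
Z = -2/9 (Z = -2/9 + (⅑)*0 = -2/9 + 0 = -2/9 ≈ -0.22222)
E(n, h) = -8/9 + h (E(n, h) = -2/9*4 + h = -8/9 + h)
m(p) = p² (m(p) = (p*p)*1 = p²*1 = p²)
f(P) = 5 + 2*P
f(m(E(-3, 3))) - B = (5 + 2*(-8/9 + 3)²) - 1*42462 = (5 + 2*(19/9)²) - 42462 = (5 + 2*(361/81)) - 42462 = (5 + 722/81) - 42462 = 1127/81 - 42462 = -3438295/81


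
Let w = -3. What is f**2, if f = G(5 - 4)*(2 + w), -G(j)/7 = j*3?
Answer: 441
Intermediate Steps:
G(j) = -21*j (G(j) = -7*j*3 = -21*j)
f = 21 (f = (-21*(5 - 4))*(2 - 3) = -21*1*(-1) = -21*(-1) = 21)
f**2 = 21**2 = 441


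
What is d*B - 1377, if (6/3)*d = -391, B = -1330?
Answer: 258638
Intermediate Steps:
d = -391/2 (d = (½)*(-391) = -391/2 ≈ -195.50)
d*B - 1377 = -391/2*(-1330) - 1377 = 260015 - 1377 = 258638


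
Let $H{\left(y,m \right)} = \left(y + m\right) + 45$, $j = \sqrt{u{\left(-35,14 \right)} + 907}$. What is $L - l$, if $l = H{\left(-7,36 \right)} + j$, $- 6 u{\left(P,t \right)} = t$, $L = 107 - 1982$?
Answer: $-1949 - \frac{\sqrt{8142}}{3} \approx -1979.1$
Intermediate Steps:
$L = -1875$
$u{\left(P,t \right)} = - \frac{t}{6}$
$j = \frac{\sqrt{8142}}{3}$ ($j = \sqrt{\left(- \frac{1}{6}\right) 14 + 907} = \sqrt{- \frac{7}{3} + 907} = \sqrt{\frac{2714}{3}} = \frac{\sqrt{8142}}{3} \approx 30.078$)
$H{\left(y,m \right)} = 45 + m + y$ ($H{\left(y,m \right)} = \left(m + y\right) + 45 = 45 + m + y$)
$l = 74 + \frac{\sqrt{8142}}{3}$ ($l = \left(45 + 36 - 7\right) + \frac{\sqrt{8142}}{3} = 74 + \frac{\sqrt{8142}}{3} \approx 104.08$)
$L - l = -1875 - \left(74 + \frac{\sqrt{8142}}{3}\right) = -1949 - \frac{\sqrt{8142}}{3}$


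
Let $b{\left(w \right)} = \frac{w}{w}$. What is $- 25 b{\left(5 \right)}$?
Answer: $-25$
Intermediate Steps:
$b{\left(w \right)} = 1$
$- 25 b{\left(5 \right)} = \left(-25\right) 1 = -25$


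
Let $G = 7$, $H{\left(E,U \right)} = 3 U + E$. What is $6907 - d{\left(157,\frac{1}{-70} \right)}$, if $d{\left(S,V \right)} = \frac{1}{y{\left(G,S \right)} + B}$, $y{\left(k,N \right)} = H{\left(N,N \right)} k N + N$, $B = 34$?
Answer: $\frac{4768337240}{690363} \approx 6907.0$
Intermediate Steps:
$H{\left(E,U \right)} = E + 3 U$
$y{\left(k,N \right)} = N + 4 k N^{2}$ ($y{\left(k,N \right)} = \left(N + 3 N\right) k N + N = 4 N k N + N = 4 k N^{2} + N = N + 4 k N^{2}$)
$d{\left(S,V \right)} = \frac{1}{34 + S \left(1 + 28 S\right)}$ ($d{\left(S,V \right)} = \frac{1}{S \left(1 + 4 S 7\right) + 34} = \frac{1}{S \left(1 + 28 S\right) + 34} = \frac{1}{34 + S \left(1 + 28 S\right)}$)
$6907 - d{\left(157,\frac{1}{-70} \right)} = 6907 - \frac{1}{34 + 157 \left(1 + 28 \cdot 157\right)} = 6907 - \frac{1}{34 + 157 \left(1 + 4396\right)} = 6907 - \frac{1}{34 + 157 \cdot 4397} = 6907 - \frac{1}{34 + 690329} = 6907 - \frac{1}{690363} = \frac{4768337240}{690363}$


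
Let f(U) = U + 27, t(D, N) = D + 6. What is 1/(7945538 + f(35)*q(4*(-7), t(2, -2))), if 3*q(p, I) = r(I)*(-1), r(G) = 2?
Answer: 3/23836490 ≈ 1.2586e-7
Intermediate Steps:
t(D, N) = 6 + D
f(U) = 27 + U
q(p, I) = -⅔ (q(p, I) = (2*(-1))/3 = (⅓)*(-2) = -⅔)
1/(7945538 + f(35)*q(4*(-7), t(2, -2))) = 1/(7945538 + (27 + 35)*(-⅔)) = 1/(7945538 + 62*(-⅔)) = 1/(7945538 - 124/3) = 1/(23836490/3) = 3/23836490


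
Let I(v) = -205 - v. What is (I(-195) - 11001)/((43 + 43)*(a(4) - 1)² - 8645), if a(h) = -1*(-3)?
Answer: 11011/8301 ≈ 1.3265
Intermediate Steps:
a(h) = 3
(I(-195) - 11001)/((43 + 43)*(a(4) - 1)² - 8645) = ((-205 - 1*(-195)) - 11001)/((43 + 43)*(3 - 1)² - 8645) = ((-205 + 195) - 11001)/(86*2² - 8645) = (-10 - 11001)/(86*4 - 8645) = -11011/(344 - 8645) = -11011/(-8301) = -11011*(-1/8301) = 11011/8301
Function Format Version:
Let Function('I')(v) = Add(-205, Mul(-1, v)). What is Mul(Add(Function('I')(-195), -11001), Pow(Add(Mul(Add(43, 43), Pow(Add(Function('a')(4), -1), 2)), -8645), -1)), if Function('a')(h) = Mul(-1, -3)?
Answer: Rational(11011, 8301) ≈ 1.3265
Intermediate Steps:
Function('a')(h) = 3
Mul(Add(Function('I')(-195), -11001), Pow(Add(Mul(Add(43, 43), Pow(Add(Function('a')(4), -1), 2)), -8645), -1)) = Mul(Add(Add(-205, Mul(-1, -195)), -11001), Pow(Add(Mul(Add(43, 43), Pow(Add(3, -1), 2)), -8645), -1)) = Mul(Add(Add(-205, 195), -11001), Pow(Add(Mul(86, Pow(2, 2)), -8645), -1)) = Mul(Add(-10, -11001), Pow(Add(Mul(86, 4), -8645), -1)) = Mul(-11011, Pow(Add(344, -8645), -1)) = Mul(-11011, Pow(-8301, -1)) = Mul(-11011, Rational(-1, 8301)) = Rational(11011, 8301)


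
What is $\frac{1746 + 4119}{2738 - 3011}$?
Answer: $- \frac{1955}{91} \approx -21.484$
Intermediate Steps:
$\frac{1746 + 4119}{2738 - 3011} = \frac{5865}{-273} = 5865 \left(- \frac{1}{273}\right) = - \frac{1955}{91}$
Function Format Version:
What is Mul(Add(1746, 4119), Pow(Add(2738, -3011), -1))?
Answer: Rational(-1955, 91) ≈ -21.484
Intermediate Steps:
Mul(Add(1746, 4119), Pow(Add(2738, -3011), -1)) = Mul(5865, Pow(-273, -1)) = Mul(5865, Rational(-1, 273)) = Rational(-1955, 91)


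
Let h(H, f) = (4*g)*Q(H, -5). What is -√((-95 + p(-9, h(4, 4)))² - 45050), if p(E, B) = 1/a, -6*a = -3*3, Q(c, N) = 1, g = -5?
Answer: -I*√325361/3 ≈ -190.13*I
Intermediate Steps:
h(H, f) = -20 (h(H, f) = (4*(-5))*1 = -20*1 = -20)
a = 3/2 (a = -(-1)*3/2 = -⅙*(-9) = 3/2 ≈ 1.5000)
p(E, B) = ⅔ (p(E, B) = 1/(3/2) = ⅔)
-√((-95 + p(-9, h(4, 4)))² - 45050) = -√((-95 + ⅔)² - 45050) = -√((-283/3)² - 45050) = -√(80089/9 - 45050) = -√(-325361/9) = -I*√325361/3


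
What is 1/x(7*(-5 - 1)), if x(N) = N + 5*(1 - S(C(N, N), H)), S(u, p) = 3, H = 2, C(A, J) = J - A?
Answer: -1/52 ≈ -0.019231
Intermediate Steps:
x(N) = -10 + N (x(N) = N + 5*(1 - 1*3) = N + 5*(1 - 3) = N + 5*(-2) = N - 10 = -10 + N)
1/x(7*(-5 - 1)) = 1/(-10 + 7*(-5 - 1)) = 1/(-10 + 7*(-6)) = 1/(-10 - 42) = 1/(-52) = -1/52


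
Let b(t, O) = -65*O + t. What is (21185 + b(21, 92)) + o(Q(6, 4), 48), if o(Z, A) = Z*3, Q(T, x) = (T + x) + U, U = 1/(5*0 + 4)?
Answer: 61027/4 ≈ 15257.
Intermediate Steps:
b(t, O) = t - 65*O
U = 1/4 (U = 1/(0 + 4) = 1/4 ≈ 0.25000)
Q(T, x) = 1/4 + T + x (Q(T, x) = (T + x) + 1/4 = 1/4 + T + x)
o(Z, A) = 3*Z
(21185 + b(21, 92)) + o(Q(6, 4), 48) = (21185 + (21 - 65*92)) + 3*(1/4 + 6 + 4) = (21185 + (21 - 5980)) + 3*(41/4) = (21185 - 5959) + 123/4 = 15226 + 123/4 = 61027/4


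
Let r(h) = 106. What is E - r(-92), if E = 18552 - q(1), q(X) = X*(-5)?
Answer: 18451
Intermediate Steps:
q(X) = -5*X
E = 18557 (E = 18552 - (-5) = 18552 - 1*(-5) = 18552 + 5 = 18557)
E - r(-92) = 18557 - 1*106 = 18557 - 106 = 18451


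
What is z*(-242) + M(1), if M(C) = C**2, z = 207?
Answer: -50093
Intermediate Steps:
z*(-242) + M(1) = 207*(-242) + 1**2 = -50094 + 1 = -50093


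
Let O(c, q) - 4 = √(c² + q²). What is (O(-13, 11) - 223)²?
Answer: (219 - √290)² ≈ 40792.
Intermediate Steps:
O(c, q) = 4 + √(c² + q²)
(O(-13, 11) - 223)² = ((4 + √((-13)² + 11²)) - 223)² = ((4 + √(169 + 121)) - 223)² = ((4 + √290) - 223)² = (-219 + √290)²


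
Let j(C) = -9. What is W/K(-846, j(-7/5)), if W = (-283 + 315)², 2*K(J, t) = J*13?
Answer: -1024/5499 ≈ -0.18622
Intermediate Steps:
K(J, t) = 13*J/2 (K(J, t) = (J*13)/2 = (13*J)/2 = 13*J/2)
W = 1024 (W = 32² = 1024)
W/K(-846, j(-7/5)) = 1024/(((13/2)*(-846))) = 1024/(-5499) = 1024*(-1/5499) = -1024/5499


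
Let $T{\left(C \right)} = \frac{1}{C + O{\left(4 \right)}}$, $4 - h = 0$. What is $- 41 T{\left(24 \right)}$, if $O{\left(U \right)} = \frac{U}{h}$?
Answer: $- \frac{41}{25} \approx -1.64$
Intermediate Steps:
$h = 4$ ($h = 4 - 0 = 4 + 0 = 4$)
$O{\left(U \right)} = \frac{U}{4}$
$T{\left(C \right)} = \frac{1}{1 + C}$ ($T{\left(C \right)} = \frac{1}{C + \frac{1}{4} \cdot 4} = \frac{1}{C + 1} = \frac{1}{1 + C}$)
$- 41 T{\left(24 \right)} = - \frac{41}{1 + 24} = - \frac{41}{25}$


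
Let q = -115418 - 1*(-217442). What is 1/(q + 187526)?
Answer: 1/289550 ≈ 3.4536e-6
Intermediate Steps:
q = 102024 (q = -115418 + 217442 = 102024)
1/(q + 187526) = 1/(102024 + 187526) = 1/289550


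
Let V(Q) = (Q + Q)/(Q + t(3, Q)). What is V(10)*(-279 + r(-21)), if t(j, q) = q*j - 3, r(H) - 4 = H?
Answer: -160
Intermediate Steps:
r(H) = 4 + H
t(j, q) = -3 + j*q (t(j, q) = j*q - 3 = -3 + j*q)
V(Q) = 2*Q/(-3 + 4*Q) (V(Q) = (Q + Q)/(Q + (-3 + 3*Q)) = (2*Q)/(-3 + 4*Q) = 2*Q/(-3 + 4*Q))
V(10)*(-279 + r(-21)) = (2*10/(-3 + 4*10))*(-279 + (4 - 21)) = (2*10/(-3 + 40))*(-279 - 17) = (2*10/37)*(-296) = (2*10*(1/37))*(-296) = (20/37)*(-296) = -160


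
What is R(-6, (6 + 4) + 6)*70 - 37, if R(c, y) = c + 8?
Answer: 103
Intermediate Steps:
R(c, y) = 8 + c
R(-6, (6 + 4) + 6)*70 - 37 = (8 - 6)*70 - 37 = 2*70 - 37 = 140 - 37 = 103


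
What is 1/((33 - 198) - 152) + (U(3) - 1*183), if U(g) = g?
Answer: -57061/317 ≈ -180.00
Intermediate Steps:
1/((33 - 198) - 152) + (U(3) - 1*183) = 1/((33 - 198) - 152) + (3 - 1*183) = 1/(-165 - 152) + (3 - 183) = 1/(-317) - 180 = -1/317 - 180 = -57061/317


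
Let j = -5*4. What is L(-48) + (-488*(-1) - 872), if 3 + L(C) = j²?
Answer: 13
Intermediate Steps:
j = -20
L(C) = 397 (L(C) = -3 + (-20)² = -3 + 400 = 397)
L(-48) + (-488*(-1) - 872) = 397 + (-488*(-1) - 872) = 397 + (488 - 872) = 397 - 384 = 13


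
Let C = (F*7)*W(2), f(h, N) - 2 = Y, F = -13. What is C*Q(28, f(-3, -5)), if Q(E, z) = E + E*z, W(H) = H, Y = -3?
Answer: 0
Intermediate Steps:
f(h, N) = -1 (f(h, N) = 2 - 3 = -1)
C = -182 (C = -13*7*2 = -91*2 = -182)
C*Q(28, f(-3, -5)) = -5096*(1 - 1) = -5096*0 = -182*0 = 0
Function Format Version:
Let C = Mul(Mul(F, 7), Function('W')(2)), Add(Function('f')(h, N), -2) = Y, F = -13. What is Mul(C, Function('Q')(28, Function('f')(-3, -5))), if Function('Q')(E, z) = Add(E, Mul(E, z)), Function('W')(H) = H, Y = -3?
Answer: 0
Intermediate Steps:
Function('f')(h, N) = -1 (Function('f')(h, N) = Add(2, -3) = -1)
C = -182 (C = Mul(Mul(-13, 7), 2) = Mul(-91, 2) = -182)
Mul(C, Function('Q')(28, Function('f')(-3, -5))) = Mul(-182, Mul(28, Add(1, -1))) = Mul(-182, Mul(28, 0)) = Mul(-182, 0) = 0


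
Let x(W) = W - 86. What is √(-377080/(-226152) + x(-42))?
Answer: I*√1246382653/3141 ≈ 11.24*I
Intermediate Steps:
x(W) = -86 + W
√(-377080/(-226152) + x(-42)) = √(-377080/(-226152) + (-86 - 42)) = √(-377080*(-1/226152) - 128) = √(47135/28269 - 128) = √(-3571297/28269) = I*√1246382653/3141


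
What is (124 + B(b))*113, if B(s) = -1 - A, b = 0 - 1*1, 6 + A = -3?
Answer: 14916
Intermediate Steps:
A = -9 (A = -6 - 3 = -9)
b = -1 (b = 0 - 1 = -1)
B(s) = 8 (B(s) = -1 - 1*(-9) = -1 + 9 = 8)
(124 + B(b))*113 = (124 + 8)*113 = 132*113 = 14916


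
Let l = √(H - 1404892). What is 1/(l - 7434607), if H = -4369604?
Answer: -7434607/55273387018945 - 4*I*√360906/55273387018945 ≈ -1.3451e-7 - 4.3475e-11*I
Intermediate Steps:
l = 4*I*√360906 (l = √(-4369604 - 1404892) = √(-5774496) = 4*I*√360906 ≈ 2403.0*I)
1/(l - 7434607) = 1/(4*I*√360906 - 7434607) = 1/(-7434607 + 4*I*√360906)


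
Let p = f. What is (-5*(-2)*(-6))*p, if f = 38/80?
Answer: -57/2 ≈ -28.500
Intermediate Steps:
f = 19/40 (f = 38*(1/80) = 19/40 ≈ 0.47500)
p = 19/40 ≈ 0.47500
(-5*(-2)*(-6))*p = (-5*(-2)*(-6))*(19/40) = (10*(-6))*(19/40) = -60*19/40 = -57/2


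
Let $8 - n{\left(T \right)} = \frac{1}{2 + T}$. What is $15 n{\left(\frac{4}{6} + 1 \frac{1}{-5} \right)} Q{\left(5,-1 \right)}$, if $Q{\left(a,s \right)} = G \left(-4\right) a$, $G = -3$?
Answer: $\frac{252900}{37} \approx 6835.1$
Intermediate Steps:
$Q{\left(a,s \right)} = 12 a$ ($Q{\left(a,s \right)} = \left(-3\right) \left(-4\right) a = 12 a$)
$n{\left(T \right)} = 8 - \frac{1}{2 + T}$
$15 n{\left(\frac{4}{6} + 1 \frac{1}{-5} \right)} Q{\left(5,-1 \right)} = 15 \frac{15 + 8 \left(\frac{4}{6} + 1 \frac{1}{-5}\right)}{2 + \left(\frac{4}{6} + 1 \frac{1}{-5}\right)} 12 \cdot 5 = 15 \frac{15 + 8 \left(4 \cdot \frac{1}{6} + 1 \left(- \frac{1}{5}\right)\right)}{2 + \left(4 \cdot \frac{1}{6} + 1 \left(- \frac{1}{5}\right)\right)} 60 = 15 \frac{15 + 8 \left(\frac{2}{3} - \frac{1}{5}\right)}{2 + \left(\frac{2}{3} - \frac{1}{5}\right)} 60 = 15 \frac{15 + 8 \cdot \frac{7}{15}}{2 + \frac{7}{15}} \cdot 60 = 15 \frac{15 + \frac{56}{15}}{\frac{37}{15}} \cdot 60 = 15 \cdot \frac{15}{37} \cdot \frac{281}{15} \cdot 60 = 15 \cdot \frac{281}{37} \cdot 60 = \frac{4215}{37} \cdot 60 = \frac{252900}{37}$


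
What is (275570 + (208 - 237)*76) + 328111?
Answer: 601477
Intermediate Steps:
(275570 + (208 - 237)*76) + 328111 = (275570 - 29*76) + 328111 = (275570 - 2204) + 328111 = 273366 + 328111 = 601477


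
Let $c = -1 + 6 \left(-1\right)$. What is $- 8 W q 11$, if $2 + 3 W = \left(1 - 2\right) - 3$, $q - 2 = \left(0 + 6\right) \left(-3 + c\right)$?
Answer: $-10208$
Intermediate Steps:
$c = -7$ ($c = -1 - 6 = -7$)
$q = -58$ ($q = 2 + \left(0 + 6\right) \left(-3 - 7\right) = 2 + 6 \left(-10\right) = 2 - 60 = -58$)
$W = -2$ ($W = - \frac{2}{3} + \frac{\left(1 - 2\right) - 3}{3} = - \frac{2}{3} + \frac{-1 - 3}{3} = - \frac{2}{3} + \frac{1}{3} \left(-4\right) = - \frac{2}{3} - \frac{4}{3} = -2$)
$- 8 W q 11 = \left(-8\right) \left(-2\right) \left(-58\right) 11 = 16 \left(-58\right) 11 = \left(-928\right) 11 = -10208$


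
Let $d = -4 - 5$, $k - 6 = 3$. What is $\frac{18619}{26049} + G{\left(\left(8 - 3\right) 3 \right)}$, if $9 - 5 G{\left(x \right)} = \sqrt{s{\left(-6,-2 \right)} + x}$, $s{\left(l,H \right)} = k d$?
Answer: $\frac{327536}{130245} - \frac{i \sqrt{66}}{5} \approx 2.5148 - 1.6248 i$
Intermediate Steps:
$k = 9$ ($k = 6 + 3 = 9$)
$d = -9$ ($d = -4 - 5 = -9$)
$s{\left(l,H \right)} = -81$ ($s{\left(l,H \right)} = 9 \left(-9\right) = -81$)
$G{\left(x \right)} = \frac{9}{5} - \frac{\sqrt{-81 + x}}{5}$
$\frac{18619}{26049} + G{\left(\left(8 - 3\right) 3 \right)} = \frac{18619}{26049} + \left(\frac{9}{5} - \frac{\sqrt{-81 + \left(8 - 3\right) 3}}{5}\right) = 18619 \cdot \frac{1}{26049} + \left(\frac{9}{5} - \frac{\sqrt{-81 + 5 \cdot 3}}{5}\right) = \frac{18619}{26049} + \left(\frac{9}{5} - \frac{\sqrt{-81 + 15}}{5}\right) = \frac{18619}{26049} + \left(\frac{9}{5} - \frac{\sqrt{-66}}{5}\right) = \frac{18619}{26049} + \left(\frac{9}{5} - \frac{i \sqrt{66}}{5}\right) = \frac{327536}{130245} - \frac{i \sqrt{66}}{5}$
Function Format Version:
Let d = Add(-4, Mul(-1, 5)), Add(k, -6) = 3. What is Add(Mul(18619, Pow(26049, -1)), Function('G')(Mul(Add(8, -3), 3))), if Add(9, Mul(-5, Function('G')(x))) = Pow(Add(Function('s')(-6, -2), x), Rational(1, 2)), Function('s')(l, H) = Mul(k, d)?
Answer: Add(Rational(327536, 130245), Mul(Rational(-1, 5), I, Pow(66, Rational(1, 2)))) ≈ Add(2.5148, Mul(-1.6248, I))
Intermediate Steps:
k = 9 (k = Add(6, 3) = 9)
d = -9 (d = Add(-4, -5) = -9)
Function('s')(l, H) = -81 (Function('s')(l, H) = Mul(9, -9) = -81)
Function('G')(x) = Add(Rational(9, 5), Mul(Rational(-1, 5), Pow(Add(-81, x), Rational(1, 2))))
Add(Mul(18619, Pow(26049, -1)), Function('G')(Mul(Add(8, -3), 3))) = Add(Mul(18619, Pow(26049, -1)), Add(Rational(9, 5), Mul(Rational(-1, 5), Pow(Add(-81, Mul(Add(8, -3), 3)), Rational(1, 2))))) = Add(Mul(18619, Rational(1, 26049)), Add(Rational(9, 5), Mul(Rational(-1, 5), Pow(Add(-81, Mul(5, 3)), Rational(1, 2))))) = Add(Rational(18619, 26049), Add(Rational(9, 5), Mul(Rational(-1, 5), Pow(Add(-81, 15), Rational(1, 2))))) = Add(Rational(18619, 26049), Add(Rational(9, 5), Mul(Rational(-1, 5), Pow(-66, Rational(1, 2))))) = Add(Rational(18619, 26049), Add(Rational(9, 5), Mul(Rational(-1, 5), Mul(I, Pow(66, Rational(1, 2)))))) = Add(Rational(18619, 26049), Add(Rational(9, 5), Mul(Rational(-1, 5), I, Pow(66, Rational(1, 2))))) = Add(Rational(327536, 130245), Mul(Rational(-1, 5), I, Pow(66, Rational(1, 2))))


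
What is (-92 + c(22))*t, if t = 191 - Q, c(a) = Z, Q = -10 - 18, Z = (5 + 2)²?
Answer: -9417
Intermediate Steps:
Z = 49 (Z = 7² = 49)
Q = -28
c(a) = 49
t = 219 (t = 191 - 1*(-28) = 191 + 28 = 219)
(-92 + c(22))*t = (-92 + 49)*219 = -43*219 = -9417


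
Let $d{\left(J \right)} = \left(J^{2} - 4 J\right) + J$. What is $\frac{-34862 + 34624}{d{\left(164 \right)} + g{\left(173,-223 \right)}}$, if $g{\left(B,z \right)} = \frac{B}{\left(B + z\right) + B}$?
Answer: $- \frac{29274}{3247865} \approx -0.0090133$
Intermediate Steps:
$d{\left(J \right)} = J^{2} - 3 J$
$g{\left(B,z \right)} = \frac{B}{z + 2 B}$
$\frac{-34862 + 34624}{d{\left(164 \right)} + g{\left(173,-223 \right)}} = \frac{-34862 + 34624}{164 \left(-3 + 164\right) + \frac{173}{-223 + 2 \cdot 173}} = - \frac{238}{164 \cdot 161 + \frac{173}{-223 + 346}} = - \frac{238}{26404 + \frac{173}{123}} = - \frac{238}{\frac{3247865}{123}} = \left(-238\right) \frac{123}{3247865} = - \frac{29274}{3247865}$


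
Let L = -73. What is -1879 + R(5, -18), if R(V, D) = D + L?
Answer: -1970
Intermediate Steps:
R(V, D) = -73 + D (R(V, D) = D - 73 = -73 + D)
-1879 + R(5, -18) = -1879 + (-73 - 18) = -1879 - 91 = -1970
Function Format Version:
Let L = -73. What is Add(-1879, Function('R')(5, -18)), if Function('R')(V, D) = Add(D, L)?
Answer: -1970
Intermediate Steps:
Function('R')(V, D) = Add(-73, D) (Function('R')(V, D) = Add(D, -73) = Add(-73, D))
Add(-1879, Function('R')(5, -18)) = Add(-1879, Add(-73, -18)) = Add(-1879, -91) = -1970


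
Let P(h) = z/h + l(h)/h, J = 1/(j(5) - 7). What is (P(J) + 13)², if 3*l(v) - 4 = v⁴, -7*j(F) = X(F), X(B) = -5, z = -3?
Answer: 1763438168742721/3200034410496 ≈ 551.07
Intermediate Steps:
j(F) = 5/7 (j(F) = -⅐*(-5) = 5/7)
l(v) = 4/3 + v⁴/3
J = -7/44 (J = 1/(5/7 - 7) = 1/(-44/7) = -7/44 ≈ -0.15909)
P(h) = -3/h + (4/3 + h⁴/3)/h
(P(J) + 13)² = ((-5 + (-7/44)⁴)/(3*(-7/44)) + 13)² = ((⅓)*(-44/7)*(-5 + 2401/3748096) + 13)² = ((⅓)*(-44/7)*(-18738079/3748096) + 13)² = (18738079/1788864 + 13)² = (41993311/1788864)² = 1763438168742721/3200034410496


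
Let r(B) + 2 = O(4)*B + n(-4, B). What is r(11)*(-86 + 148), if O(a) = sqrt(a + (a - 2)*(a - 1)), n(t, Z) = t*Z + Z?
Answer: -2170 + 682*sqrt(10) ≈ -13.327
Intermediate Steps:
n(t, Z) = Z + Z*t (n(t, Z) = Z*t + Z = Z + Z*t)
O(a) = sqrt(a + (-1 + a)*(-2 + a)) (O(a) = sqrt(a + (-2 + a)*(-1 + a)) = sqrt(a + (-1 + a)*(-2 + a)))
r(B) = -2 - 3*B + B*sqrt(10) (r(B) = -2 + (sqrt(2 + 4**2 - 2*4)*B + B*(1 - 4)) = -2 + (sqrt(2 + 16 - 8)*B + B*(-3)) = -2 + (sqrt(10)*B - 3*B) = -2 + (B*sqrt(10) - 3*B) = -2 + (-3*B + B*sqrt(10)) = -2 - 3*B + B*sqrt(10))
r(11)*(-86 + 148) = (-2 - 3*11 + 11*sqrt(10))*(-86 + 148) = (-2 - 33 + 11*sqrt(10))*62 = (-35 + 11*sqrt(10))*62 = -2170 + 682*sqrt(10)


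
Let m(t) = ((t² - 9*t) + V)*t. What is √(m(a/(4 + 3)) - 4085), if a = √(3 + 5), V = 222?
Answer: √(-9811613 + 152404*√2)/49 ≈ 63.219*I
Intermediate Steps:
a = 2*√2 (a = √8 = 2*√2 ≈ 2.8284)
m(t) = t*(222 + t² - 9*t) (m(t) = ((t² - 9*t) + 222)*t = (222 + t² - 9*t)*t = t*(222 + t² - 9*t))
√(m(a/(4 + 3)) - 4085) = √(((2*√2)/(4 + 3))*(222 + ((2*√2)/(4 + 3))² - 9*2*√2/(4 + 3)) - 4085) = √(((2*√2)/7)*(222 + ((2*√2)/7)² - 9*2*√2/7) - 4085) = √((2*√2/7)*(222 + (2*√2/7)² - 18*√2/7) - 4085) = √((2*√2/7)*(222 + 8/49 - 18*√2/7) - 4085) = √((2*√2/7)*(10886/49 - 18*√2/7) - 4085) = √(2*√2*(10886/49 - 18*√2/7)/7 - 4085) = √(-4085 + 2*√2*(10886/49 - 18*√2/7)/7)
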